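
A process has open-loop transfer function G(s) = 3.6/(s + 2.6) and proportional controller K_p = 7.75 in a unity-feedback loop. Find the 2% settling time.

Closed-loop transfer function: T(s) = K_p·G(s)/(1 + K_p·G(s)) = 27.9/(s + 2.6 + 27.9) = 27.9/(s + 30.5).
Time constant τ = 1/30.5 = 0.03279 s, so the 2% settling time is about 4τ = 0.131 s.

T_s ≈ 0.131 s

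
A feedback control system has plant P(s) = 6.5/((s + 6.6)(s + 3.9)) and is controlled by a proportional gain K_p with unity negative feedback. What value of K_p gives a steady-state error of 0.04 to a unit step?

The loop is type 0, so e_ss(step) = 1/(1 + K_pos) with K_pos = K_p·P(0).
P(0) = 0.2525. Require 1/(1 + K_p·0.2525) = 0.04, so 1 + 0.2525·K_p = 25.
K_p = (25 − 1)/0.2525 = 95.

K_p = 95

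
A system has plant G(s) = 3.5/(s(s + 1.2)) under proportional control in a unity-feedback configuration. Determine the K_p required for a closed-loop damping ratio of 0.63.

K_p = 0.259

Closed-loop characteristic equation: s² + 1.2s + K_p·3.5 = 0.
So ω_n = √(3.5K_p) and 2ζω_n = 1.2, giving ζ = 1.2/(2√(3.5K_p)).
Setting ζ = 0.63: √(3.5K_p) = 1.2/(2·0.63) = 0.9524, so K_p = 0.907/3.5 = 0.259.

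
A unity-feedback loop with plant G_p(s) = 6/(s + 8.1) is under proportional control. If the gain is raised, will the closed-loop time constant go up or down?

Closed-loop pole is at s = −(8.1+K_p·6); larger K_p moves it further left, so τ = 1/(8.1+K_p·6) decreases.

decrease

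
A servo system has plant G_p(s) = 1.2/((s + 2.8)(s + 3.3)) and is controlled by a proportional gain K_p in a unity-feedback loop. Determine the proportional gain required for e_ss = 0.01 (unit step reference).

Steady-state error for a unit step on this type-0 loop is 1/(1 + K_p·G_p(0)).
G_p(0) = 0.1299. Require 1/(1 + K_p·0.1299) = 0.01, so 1 + 0.1299·K_p = 100.
K_p = (100 − 1)/0.1299 = 762.

K_p = 762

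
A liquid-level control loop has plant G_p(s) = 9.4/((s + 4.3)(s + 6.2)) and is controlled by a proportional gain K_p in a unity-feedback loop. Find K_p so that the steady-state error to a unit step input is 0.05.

Steady-state error for a unit step on this type-0 loop is 1/(1 + K_p·G_p(0)).
G_p(0) = 0.3526. Require 1/(1 + K_p·0.3526) = 0.05, so 1 + 0.3526·K_p = 20.
K_p = (20 − 1)/0.3526 = 53.9.

K_p = 53.9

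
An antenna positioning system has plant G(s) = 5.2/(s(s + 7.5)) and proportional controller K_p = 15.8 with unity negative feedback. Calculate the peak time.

Closed-loop characteristic equation: s² + 7.5s + 82.16 = 0, so ω_n = 9.064 rad/s and ζ = 7.5/(2·9.064) = 0.4137.
Damped frequency ω_d = ω_n√(1−ζ²) = 8.252 rad/s, so peak time T_p = π/ω_d = 0.381 s.

T_p = 0.381 s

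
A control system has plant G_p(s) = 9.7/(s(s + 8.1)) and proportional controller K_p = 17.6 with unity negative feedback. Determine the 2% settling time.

T_s ≈ 0.988 s

Closed-loop characteristic equation: s² + 8.1s + 170.7 = 0, so ω_n = 13.07 rad/s and ζ = 8.1/(2·13.07) = 0.31.
2% settling time T_s ≈ 4/(ζω_n) = 4/4.05 = 0.988 s.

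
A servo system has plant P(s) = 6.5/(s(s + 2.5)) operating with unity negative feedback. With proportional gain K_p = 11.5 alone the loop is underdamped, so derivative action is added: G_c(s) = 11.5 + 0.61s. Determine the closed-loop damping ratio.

Forward path: (11.5 + 0.61s)·6.5/(s(s+2.5)). The closed-loop characteristic equation is s² + (2.5 + 6.5·0.61)s + 6.5·11.5 = 0.
That is s² + 6.465s + 74.75 = 0, so ω_n = 8.646 rad/s and ζ = 6.465/(2·8.646) = 0.3739.

ζ = 0.374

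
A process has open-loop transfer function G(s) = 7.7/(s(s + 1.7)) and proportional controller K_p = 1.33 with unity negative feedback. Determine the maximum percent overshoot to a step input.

42.1%

Closed-loop characteristic equation: s² + 1.7s + 10.24 = 0, so ω_n = 3.2 rad/s and ζ = 1.7/(2·3.2) = 0.2656.
%OS = 100·exp(−πζ/√(1−ζ²)) = 100·exp(−π·0.2656/√0.9295) = 42.1%.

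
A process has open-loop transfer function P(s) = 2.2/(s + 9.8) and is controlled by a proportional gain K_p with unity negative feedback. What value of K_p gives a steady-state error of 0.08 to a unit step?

Steady-state error for a unit step on this type-0 loop is 1/(1 + K_p·P(0)).
P(0) = 0.2245. Require 1/(1 + K_p·0.2245) = 0.08, so 1 + 0.2245·K_p = 12.5.
K_p = (12.5 − 1)/0.2245 = 51.2.

K_p = 51.2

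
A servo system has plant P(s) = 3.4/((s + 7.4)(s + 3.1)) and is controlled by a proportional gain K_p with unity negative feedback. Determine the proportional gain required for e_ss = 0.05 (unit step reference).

K_p = 128

For a type-0 loop with proportional control, e_ss = 1/(1 + K_p·P(0)).
P(0) = 0.1482. Require 1/(1 + K_p·0.1482) = 0.05, so 1 + 0.1482·K_p = 20.
K_p = (20 − 1)/0.1482 = 128.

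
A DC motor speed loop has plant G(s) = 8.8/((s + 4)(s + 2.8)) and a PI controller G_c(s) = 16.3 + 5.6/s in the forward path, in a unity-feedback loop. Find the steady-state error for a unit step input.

0

The open loop G_c(s)G(s) has a pole at the origin (type 1), so the static position error constant is infinite and e_ss = 1/(1+∞) = 0.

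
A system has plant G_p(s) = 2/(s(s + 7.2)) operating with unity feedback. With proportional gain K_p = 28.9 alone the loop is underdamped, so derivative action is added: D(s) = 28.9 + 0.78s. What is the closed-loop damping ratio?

Forward path: (28.9 + 0.78s)·2/(s(s+7.2)). The closed-loop characteristic equation is s² + (7.2 + 2·0.78)s + 2·28.9 = 0.
That is s² + 8.76s + 57.8 = 0, so ω_n = 7.603 rad/s and ζ = 8.76/(2·7.603) = 0.5761.

ζ = 0.576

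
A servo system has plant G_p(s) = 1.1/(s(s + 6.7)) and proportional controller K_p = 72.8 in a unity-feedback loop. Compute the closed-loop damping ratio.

With unity feedback the closed-loop characteristic equation is s² + 6.7s + 72.8·1.1 = s² + 6.7s + 80.08 = 0.
So ω_n² = 80.08 ⇒ ω_n = 8.949 rad/s, and ζ = 6.7/(2ω_n) = 0.374.

ζ = 0.374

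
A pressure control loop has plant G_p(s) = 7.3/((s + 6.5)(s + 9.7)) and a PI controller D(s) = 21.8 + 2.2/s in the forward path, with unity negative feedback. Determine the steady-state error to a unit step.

The open loop D(s)G_p(s) has a pole at the origin (type 1), so the static position error constant is infinite and e_ss = 1/(1+∞) = 0.

0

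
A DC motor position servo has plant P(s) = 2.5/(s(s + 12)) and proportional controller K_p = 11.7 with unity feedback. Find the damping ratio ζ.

The closed-loop denominator is s(s+12) + 11.7·2.5 = s² + 12s + 29.25.
So ω_n² = 29.25 ⇒ ω_n = 5.408 rad/s, and ζ = 12/(2ω_n) = 1.11.

ζ = 1.11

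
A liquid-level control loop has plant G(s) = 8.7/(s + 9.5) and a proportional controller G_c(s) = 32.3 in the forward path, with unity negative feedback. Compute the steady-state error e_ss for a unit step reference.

0.0327

The loop is type 0. Static position error constant K_pos = G_c(0)·G(0) = 32.3·0.9158 = 29.58.
Steady-state error to a unit step: e_ss = 1/(1+K_pos) = 1/30.58 = 0.0327.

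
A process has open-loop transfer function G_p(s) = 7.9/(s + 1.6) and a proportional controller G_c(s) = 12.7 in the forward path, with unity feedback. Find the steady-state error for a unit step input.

0.0157

The loop is type 0. Static position error constant K_pos = G_c(0)·G_p(0) = 12.7·4.938 = 62.71.
Steady-state error to a unit step: e_ss = 1/(1+K_pos) = 1/63.71 = 0.0157.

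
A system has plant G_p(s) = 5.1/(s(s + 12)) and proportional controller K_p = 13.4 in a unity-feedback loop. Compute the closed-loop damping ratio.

With unity feedback the closed-loop characteristic equation is s² + 12s + 13.4·5.1 = s² + 12s + 68.34 = 0.
So ω_n² = 68.34 ⇒ ω_n = 8.267 rad/s, and ζ = 12/(2ω_n) = 0.726.

ζ = 0.726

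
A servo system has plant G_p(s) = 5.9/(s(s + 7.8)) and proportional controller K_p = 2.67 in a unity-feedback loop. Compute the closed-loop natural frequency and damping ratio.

ω_n = 3.97 rad/s, ζ = 0.983

1 + K_p·G_p(s) = 0 gives s² + 7.8s + 15.75 = 0.
So ω_n² = 15.75 ⇒ ω_n = 3.969 rad/s, and ζ = 7.8/(2ω_n) = 0.983.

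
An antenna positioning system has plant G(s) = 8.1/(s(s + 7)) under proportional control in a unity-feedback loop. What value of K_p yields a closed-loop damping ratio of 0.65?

K_p = 3.58

Closed-loop characteristic equation: s² + 7s + K_p·8.1 = 0.
So ω_n = √(8.1K_p) and 2ζω_n = 7, giving ζ = 7/(2√(8.1K_p)).
Setting ζ = 0.65: √(8.1K_p) = 7/(2·0.65) = 5.385, so K_p = 28.99/8.1 = 3.58.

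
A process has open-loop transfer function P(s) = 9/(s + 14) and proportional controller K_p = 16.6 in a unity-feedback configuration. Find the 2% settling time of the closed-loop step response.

T_s ≈ 0.0245 s

Closed-loop transfer function: T(s) = K_p·P(s)/(1 + K_p·P(s)) = 149.4/(s + 14 + 149.4) = 149.4/(s + 163.4).
Time constant τ = 1/163.4 = 0.00612 s, so the 2% settling time is about 4τ = 0.0245 s.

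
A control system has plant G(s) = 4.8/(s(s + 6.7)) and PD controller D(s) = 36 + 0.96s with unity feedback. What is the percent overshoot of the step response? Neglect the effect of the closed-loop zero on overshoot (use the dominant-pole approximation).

Forward path: (36 + 0.96s)·4.8/(s(s+6.7)). The closed-loop characteristic equation is s² + (6.7 + 4.8·0.96)s + 4.8·36 = 0.
That is s² + 11.31s + 172.8 = 0, so ω_n = 13.15 rad/s and ζ = 11.31/(2·13.15) = 0.4301.
%OS = 100·exp(−πζ/√(1−ζ²)) = 22.4%.

22.4%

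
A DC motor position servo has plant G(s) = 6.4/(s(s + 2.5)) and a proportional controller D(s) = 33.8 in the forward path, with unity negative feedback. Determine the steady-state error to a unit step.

0

The open loop D(s)G(s) has a pole at the origin (type 1), so the static position error constant is infinite and e_ss = 1/(1+∞) = 0.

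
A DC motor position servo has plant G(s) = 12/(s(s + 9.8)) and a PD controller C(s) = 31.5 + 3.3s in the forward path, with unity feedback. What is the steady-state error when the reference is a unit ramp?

The loop has one pole at the origin (type 1). Velocity error constant K_v = lim_{s→0} s·C(s)G(s) = 31.5·12/9.8 = 38.57.
Steady-state error to a unit ramp: e_ss = 1/K_v = 0.0259.

0.0259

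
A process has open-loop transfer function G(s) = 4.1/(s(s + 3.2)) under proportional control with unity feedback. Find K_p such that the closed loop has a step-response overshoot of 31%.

K_p = 5.12

From %OS = 100·exp(−πζ/√(1−ζ²)) = 31%, ζ = −ln(0.31)/√(π²+ln²(0.31)) = 0.3493.
Characteristic equation s² + 3.2s + 4.1K_p = 0 gives ζ = 3.2/(2√(4.1K_p)).
Setting ζ = 0.3493: √(4.1K_p) = 3.2/(2·0.3493) = 4.58, so K_p = 20.98/4.1 = 5.12.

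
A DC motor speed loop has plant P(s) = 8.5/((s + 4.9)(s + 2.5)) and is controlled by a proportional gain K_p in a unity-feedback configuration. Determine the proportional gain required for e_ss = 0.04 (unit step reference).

Steady-state error for a unit step on this type-0 loop is 1/(1 + K_p·P(0)).
P(0) = 0.6939. Require 1/(1 + K_p·0.6939) = 0.04, so 1 + 0.6939·K_p = 25.
K_p = (25 − 1)/0.6939 = 34.6.

K_p = 34.6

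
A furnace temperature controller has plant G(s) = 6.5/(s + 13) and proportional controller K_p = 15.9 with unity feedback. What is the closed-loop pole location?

s = -116.4

Closed-loop transfer function: T(s) = K_p·G(s)/(1 + K_p·G(s)) = 103.4/(s + 13 + 103.4) = 103.4/(s + 116.4).
The closed-loop pole is at s = −116.4.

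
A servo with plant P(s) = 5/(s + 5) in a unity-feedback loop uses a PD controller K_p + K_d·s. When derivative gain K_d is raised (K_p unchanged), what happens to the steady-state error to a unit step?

At s = 0 the derivative term contributes nothing: C(0) = K_p regardless of K_d, so K_pos = K_p·P(0) and e_ss are unchanged.

unchanged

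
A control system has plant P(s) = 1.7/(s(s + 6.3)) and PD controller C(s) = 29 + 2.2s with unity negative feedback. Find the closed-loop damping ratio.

ζ = 0.715

Forward path: (29 + 2.2s)·1.7/(s(s+6.3)). The closed-loop characteristic equation is s² + (6.3 + 1.7·2.2)s + 1.7·29 = 0.
That is s² + 10.04s + 49.3 = 0, so ω_n = 7.021 rad/s and ζ = 10.04/(2·7.021) = 0.715.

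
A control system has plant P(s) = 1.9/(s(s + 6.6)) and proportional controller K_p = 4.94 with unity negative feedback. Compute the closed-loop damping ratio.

The closed-loop denominator is s(s+6.6) + 4.94·1.9 = s² + 6.6s + 9.386.
So ω_n² = 9.386 ⇒ ω_n = 3.064 rad/s, and ζ = 6.6/(2ω_n) = 1.08.

ζ = 1.08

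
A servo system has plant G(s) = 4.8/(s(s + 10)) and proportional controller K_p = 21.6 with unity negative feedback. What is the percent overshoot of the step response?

Closed-loop characteristic equation: s² + 10s + 103.7 = 0, so ω_n = 10.18 rad/s and ζ = 10/(2·10.18) = 0.491.
%OS = 100·exp(−πζ/√(1−ζ²)) = 100·exp(−π·0.491/√0.7589) = 17%.

17%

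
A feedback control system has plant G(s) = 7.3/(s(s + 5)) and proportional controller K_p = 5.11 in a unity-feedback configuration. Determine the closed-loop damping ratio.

1 + K_p·G(s) = 0 gives s² + 5s + 37.3 = 0.
So ω_n² = 37.3 ⇒ ω_n = 6.108 rad/s, and ζ = 5/(2ω_n) = 0.409.

ζ = 0.409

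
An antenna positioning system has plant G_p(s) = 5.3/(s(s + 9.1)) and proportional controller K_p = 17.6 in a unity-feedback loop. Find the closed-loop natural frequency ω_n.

With unity feedback the closed-loop characteristic equation is s² + 9.1s + 17.6·5.3 = s² + 9.1s + 93.28 = 0.
Matching s² + 2ζω_n s + ω_n²: ω_n = √93.28 = 9.658 rad/s and 2ζω_n = 9.1, so ζ = 9.1/(2·9.658) = 0.471.

ω_n = 9.66 rad/s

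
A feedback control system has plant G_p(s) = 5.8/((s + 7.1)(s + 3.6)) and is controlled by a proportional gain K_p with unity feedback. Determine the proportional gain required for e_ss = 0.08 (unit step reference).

Steady-state error for a unit step on this type-0 loop is 1/(1 + K_p·G_p(0)).
G_p(0) = 0.2269. Require 1/(1 + K_p·0.2269) = 0.08, so 1 + 0.2269·K_p = 12.5.
K_p = (12.5 − 1)/0.2269 = 50.7.

K_p = 50.7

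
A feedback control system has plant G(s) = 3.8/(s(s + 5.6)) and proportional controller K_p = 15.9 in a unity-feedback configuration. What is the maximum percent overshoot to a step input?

Closed-loop characteristic equation: s² + 5.6s + 60.42 = 0, so ω_n = 7.773 rad/s and ζ = 5.6/(2·7.773) = 0.3602.
%OS = 100·exp(−πζ/√(1−ζ²)) = 100·exp(−π·0.3602/√0.8702) = 29.7%.

29.7%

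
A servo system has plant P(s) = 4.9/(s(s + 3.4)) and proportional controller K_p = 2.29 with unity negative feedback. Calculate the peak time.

The closed-loop denominator s² + 3.4s + 11.22 gives ω_n = √11.22 = 3.35 and ζ = 3.4/(2ω_n) = 0.5075.
Damped frequency ω_d = ω_n√(1−ζ²) = 2.886 rad/s, so peak time T_p = π/ω_d = 1.09 s.

T_p = 1.09 s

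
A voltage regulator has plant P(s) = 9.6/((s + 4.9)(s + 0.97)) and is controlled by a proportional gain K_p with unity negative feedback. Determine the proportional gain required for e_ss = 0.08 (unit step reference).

K_p = 5.69

For a type-0 loop with proportional control, e_ss = 1/(1 + K_p·P(0)).
P(0) = 2.02. Require 1/(1 + K_p·2.02) = 0.08, so 1 + 2.02·K_p = 12.5.
K_p = (12.5 − 1)/2.02 = 5.69.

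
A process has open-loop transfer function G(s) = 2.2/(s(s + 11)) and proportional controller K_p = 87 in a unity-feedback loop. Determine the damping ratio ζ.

ζ = 0.398

1 + K_p·G(s) = 0 gives s² + 11s + 191.4 = 0.
Matching s² + 2ζω_n s + ω_n²: ω_n = √191.4 = 13.83 rad/s and 2ζω_n = 11, so ζ = 11/(2·13.83) = 0.398.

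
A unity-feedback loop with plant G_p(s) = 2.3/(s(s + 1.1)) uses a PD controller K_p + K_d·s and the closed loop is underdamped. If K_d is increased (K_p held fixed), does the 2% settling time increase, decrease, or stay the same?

Characteristic equation s² + (1.1 + 2.3K_d)s + 2.3K_p = 0: raising K_d increases ζω_n = (1.1+2.3K_d)/2 while the loop stays underdamped, so T_s ≈ 4/(ζω_n) decreases.

decrease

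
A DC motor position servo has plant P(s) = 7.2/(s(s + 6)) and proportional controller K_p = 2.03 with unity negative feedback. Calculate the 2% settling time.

T_s ≈ 1.33 s

The closed-loop denominator s² + 6s + 14.62 gives ω_n = √14.62 = 3.823 and ζ = 6/(2ω_n) = 0.7847.
2% settling time T_s ≈ 4/(ζω_n) = 4/3 = 1.33 s.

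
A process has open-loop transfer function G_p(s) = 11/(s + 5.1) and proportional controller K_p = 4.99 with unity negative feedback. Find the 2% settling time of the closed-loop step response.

T_s ≈ 0.0667 s

Closed-loop transfer function: T(s) = K_p·G_p(s)/(1 + K_p·G_p(s)) = 54.89/(s + 5.1 + 54.89) = 54.89/(s + 59.99).
Time constant τ = 1/59.99 = 0.01667 s, so the 2% settling time is about 4τ = 0.0667 s.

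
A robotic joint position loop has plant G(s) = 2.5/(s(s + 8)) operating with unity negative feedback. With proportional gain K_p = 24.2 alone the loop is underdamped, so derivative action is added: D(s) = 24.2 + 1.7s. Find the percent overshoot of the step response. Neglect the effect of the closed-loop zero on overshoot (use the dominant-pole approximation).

Forward path: (24.2 + 1.7s)·2.5/(s(s+8)). The closed-loop characteristic equation is s² + (8 + 2.5·1.7)s + 2.5·24.2 = 0.
That is s² + 12.25s + 60.5 = 0, so ω_n = 7.778 rad/s and ζ = 12.25/(2·7.778) = 0.7875.
%OS = 100·exp(−πζ/√(1−ζ²)) = 1.81%.

1.81%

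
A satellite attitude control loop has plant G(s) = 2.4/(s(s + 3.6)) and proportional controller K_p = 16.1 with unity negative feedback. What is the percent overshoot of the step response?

38.7%

From 1 + K_pG(s) = 0: s² + 3.6s + 38.64 = 0 ⇒ ω_n = 6.216, ζ = 0.2896.
%OS = 100·exp(−πζ/√(1−ζ²)) = 100·exp(−π·0.2896/√0.9161) = 38.7%.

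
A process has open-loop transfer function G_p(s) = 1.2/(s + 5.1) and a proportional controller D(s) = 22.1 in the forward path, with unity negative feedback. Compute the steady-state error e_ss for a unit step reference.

0.161

The loop is type 0. Static position error constant K_pos = D(0)·G_p(0) = 22.1·0.2353 = 5.2.
Steady-state error to a unit step: e_ss = 1/(1+K_pos) = 1/6.2 = 0.161.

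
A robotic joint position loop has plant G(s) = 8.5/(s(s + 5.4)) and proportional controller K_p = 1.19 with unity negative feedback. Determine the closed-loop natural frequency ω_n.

ω_n = 3.18 rad/s

The closed-loop denominator is s(s+5.4) + 1.19·8.5 = s² + 5.4s + 10.12.
Matching s² + 2ζω_n s + ω_n²: ω_n = √10.12 = 3.18 rad/s and 2ζω_n = 5.4, so ζ = 5.4/(2·3.18) = 0.849.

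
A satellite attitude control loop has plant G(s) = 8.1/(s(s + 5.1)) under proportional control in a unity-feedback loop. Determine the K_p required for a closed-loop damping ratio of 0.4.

Closed-loop characteristic equation: s² + 5.1s + K_p·8.1 = 0.
So ω_n = √(8.1K_p) and 2ζω_n = 5.1, giving ζ = 5.1/(2√(8.1K_p)).
Setting ζ = 0.4: √(8.1K_p) = 5.1/(2·0.4) = 6.375, so K_p = 40.64/8.1 = 5.02.

K_p = 5.02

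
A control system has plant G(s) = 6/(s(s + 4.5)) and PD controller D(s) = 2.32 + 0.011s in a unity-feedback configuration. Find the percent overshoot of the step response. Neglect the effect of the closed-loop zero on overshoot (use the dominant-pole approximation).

Forward path: (2.32 + 0.011s)·6/(s(s+4.5)). The closed-loop characteristic equation is s² + (4.5 + 6·0.011)s + 6·2.32 = 0.
That is s² + 4.566s + 13.92 = 0, so ω_n = 3.731 rad/s and ζ = 4.566/(2·3.731) = 0.6119.
%OS = 100·exp(−πζ/√(1−ζ²)) = 8.8%.

8.8%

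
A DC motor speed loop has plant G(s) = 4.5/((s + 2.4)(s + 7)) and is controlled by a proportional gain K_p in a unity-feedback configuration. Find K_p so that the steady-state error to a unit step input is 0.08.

For a type-0 loop with proportional control, e_ss = 1/(1 + K_p·G(0)).
G(0) = 0.2679. Require 1/(1 + K_p·0.2679) = 0.08, so 1 + 0.2679·K_p = 12.5.
K_p = (12.5 − 1)/0.2679 = 42.9.

K_p = 42.9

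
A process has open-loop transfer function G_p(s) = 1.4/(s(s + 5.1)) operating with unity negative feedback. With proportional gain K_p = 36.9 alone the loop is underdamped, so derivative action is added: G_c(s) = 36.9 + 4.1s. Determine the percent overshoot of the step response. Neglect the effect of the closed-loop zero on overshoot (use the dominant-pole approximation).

Forward path: (36.9 + 4.1s)·1.4/(s(s+5.1)). The closed-loop characteristic equation is s² + (5.1 + 1.4·4.1)s + 1.4·36.9 = 0.
That is s² + 10.84s + 51.66 = 0, so ω_n = 7.187 rad/s and ζ = 10.84/(2·7.187) = 0.7541.
%OS = 100·exp(−πζ/√(1−ζ²)) = 2.71%.

2.71%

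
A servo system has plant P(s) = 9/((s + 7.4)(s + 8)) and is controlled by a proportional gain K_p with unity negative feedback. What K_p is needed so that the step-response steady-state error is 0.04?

K_p = 158

For a type-0 loop with proportional control, e_ss = 1/(1 + K_p·P(0)).
P(0) = 0.152. Require 1/(1 + K_p·0.152) = 0.04, so 1 + 0.152·K_p = 25.
K_p = (25 − 1)/0.152 = 158.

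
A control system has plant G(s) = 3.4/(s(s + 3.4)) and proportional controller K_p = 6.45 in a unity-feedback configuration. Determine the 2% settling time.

The closed-loop denominator s² + 3.4s + 21.93 gives ω_n = √21.93 = 4.683 and ζ = 3.4/(2ω_n) = 0.363.
2% settling time T_s ≈ 4/(ζω_n) = 4/1.7 = 2.35 s.

T_s ≈ 2.35 s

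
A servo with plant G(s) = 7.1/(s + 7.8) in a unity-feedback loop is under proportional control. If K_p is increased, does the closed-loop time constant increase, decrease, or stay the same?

Closed-loop pole is at s = −(7.8+K_p·7.1); larger K_p moves it further left, so τ = 1/(7.8+K_p·7.1) decreases.

decrease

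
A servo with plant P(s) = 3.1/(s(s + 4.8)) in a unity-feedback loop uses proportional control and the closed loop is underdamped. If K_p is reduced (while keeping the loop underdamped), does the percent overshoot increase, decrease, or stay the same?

decrease

ζ = 4.8/(2√(3.1K_p)) rises as K_p falls; higher damping means less overshoot.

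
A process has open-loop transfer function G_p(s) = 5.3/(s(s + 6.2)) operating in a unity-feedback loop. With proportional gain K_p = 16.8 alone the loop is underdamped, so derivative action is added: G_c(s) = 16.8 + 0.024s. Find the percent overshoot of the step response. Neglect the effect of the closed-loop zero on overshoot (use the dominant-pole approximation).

32.7%

Forward path: (16.8 + 0.024s)·5.3/(s(s+6.2)). The closed-loop characteristic equation is s² + (6.2 + 5.3·0.024)s + 5.3·16.8 = 0.
That is s² + 6.327s + 89.04 = 0, so ω_n = 9.436 rad/s and ζ = 6.327/(2·9.436) = 0.3353.
%OS = 100·exp(−πζ/√(1−ζ²)) = 32.7%.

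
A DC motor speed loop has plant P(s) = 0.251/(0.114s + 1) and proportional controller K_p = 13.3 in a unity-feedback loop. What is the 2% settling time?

Closed loop: T(s) = K_p·P/(1+K_p·P) = 3.338/(0.114s + 1 + 3.338), with pole at s = −(1 + 3.338)/0.114 = −38.06.
τ = 1/38.06 = 0.02628 s, so 2% settling time ≈ 4τ = 0.105 s.

T_s ≈ 0.105 s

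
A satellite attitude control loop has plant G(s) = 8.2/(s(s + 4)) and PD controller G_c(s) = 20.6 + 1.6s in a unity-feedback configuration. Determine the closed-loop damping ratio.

Forward path: (20.6 + 1.6s)·8.2/(s(s+4)). The closed-loop characteristic equation is s² + (4 + 8.2·1.6)s + 8.2·20.6 = 0.
That is s² + 17.12s + 168.9 = 0, so ω_n = 13 rad/s and ζ = 17.12/(2·13) = 0.6586.

ζ = 0.659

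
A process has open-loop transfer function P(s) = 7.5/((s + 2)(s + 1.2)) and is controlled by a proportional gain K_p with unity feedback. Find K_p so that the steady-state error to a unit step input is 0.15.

The loop is type 0, so e_ss(step) = 1/(1 + K_pos) with K_pos = K_p·P(0).
P(0) = 3.125. Require 1/(1 + K_p·3.125) = 0.15, so 1 + 3.125·K_p = 6.667.
K_p = (6.667 − 1)/3.125 = 1.81.

K_p = 1.81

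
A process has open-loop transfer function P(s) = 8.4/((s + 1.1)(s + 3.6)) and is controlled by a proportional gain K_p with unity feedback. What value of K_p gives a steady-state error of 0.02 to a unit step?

For a type-0 loop with proportional control, e_ss = 1/(1 + K_p·P(0)).
P(0) = 2.121. Require 1/(1 + K_p·2.121) = 0.02, so 1 + 2.121·K_p = 50.
K_p = (50 − 1)/2.121 = 23.1.

K_p = 23.1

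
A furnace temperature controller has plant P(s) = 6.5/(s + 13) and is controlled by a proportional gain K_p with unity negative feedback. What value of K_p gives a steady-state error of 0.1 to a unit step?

Steady-state error for a unit step on this type-0 loop is 1/(1 + K_p·P(0)).
P(0) = 0.5. Require 1/(1 + K_p·0.5) = 0.1, so 1 + 0.5·K_p = 10.
K_p = (10 − 1)/0.5 = 18.

K_p = 18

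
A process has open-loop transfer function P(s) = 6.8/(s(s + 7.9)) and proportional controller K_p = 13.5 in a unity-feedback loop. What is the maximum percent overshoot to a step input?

Closed-loop characteristic equation: s² + 7.9s + 91.8 = 0, so ω_n = 9.581 rad/s and ζ = 7.9/(2·9.581) = 0.4123.
%OS = 100·exp(−πζ/√(1−ζ²)) = 100·exp(−π·0.4123/√0.83) = 24.1%.

24.1%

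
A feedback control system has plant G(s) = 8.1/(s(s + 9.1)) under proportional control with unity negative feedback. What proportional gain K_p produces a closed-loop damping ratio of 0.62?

Closed-loop characteristic equation: s² + 9.1s + K_p·8.1 = 0.
So ω_n = √(8.1K_p) and 2ζω_n = 9.1, giving ζ = 9.1/(2√(8.1K_p)).
Setting ζ = 0.62: √(8.1K_p) = 9.1/(2·0.62) = 7.339, so K_p = 53.86/8.1 = 6.65.

K_p = 6.65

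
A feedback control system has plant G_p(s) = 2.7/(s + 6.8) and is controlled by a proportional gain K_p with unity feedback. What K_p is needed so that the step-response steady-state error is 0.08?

The loop is type 0, so e_ss(step) = 1/(1 + K_pos) with K_pos = K_p·G_p(0).
G_p(0) = 0.3971. Require 1/(1 + K_p·0.3971) = 0.08, so 1 + 0.3971·K_p = 12.5.
K_p = (12.5 − 1)/0.3971 = 29.

K_p = 29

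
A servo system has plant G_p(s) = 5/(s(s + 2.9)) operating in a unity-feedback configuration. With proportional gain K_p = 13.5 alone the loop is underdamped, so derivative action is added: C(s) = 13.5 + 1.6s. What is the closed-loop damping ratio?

Forward path: (13.5 + 1.6s)·5/(s(s+2.9)). The closed-loop characteristic equation is s² + (2.9 + 5·1.6)s + 5·13.5 = 0.
That is s² + 10.9s + 67.5 = 0, so ω_n = 8.216 rad/s and ζ = 10.9/(2·8.216) = 0.6634.

ζ = 0.663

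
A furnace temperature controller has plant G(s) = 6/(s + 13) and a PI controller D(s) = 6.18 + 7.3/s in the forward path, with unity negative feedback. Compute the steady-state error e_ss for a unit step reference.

The open loop D(s)G(s) has a pole at the origin (type 1), so the static position error constant is infinite and e_ss = 1/(1+∞) = 0.

0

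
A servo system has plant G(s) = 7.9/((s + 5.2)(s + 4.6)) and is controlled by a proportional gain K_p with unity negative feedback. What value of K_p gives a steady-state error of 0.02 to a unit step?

K_p = 148

For a type-0 loop with proportional control, e_ss = 1/(1 + K_p·G(0)).
G(0) = 0.3303. Require 1/(1 + K_p·0.3303) = 0.02, so 1 + 0.3303·K_p = 50.
K_p = (50 − 1)/0.3303 = 148.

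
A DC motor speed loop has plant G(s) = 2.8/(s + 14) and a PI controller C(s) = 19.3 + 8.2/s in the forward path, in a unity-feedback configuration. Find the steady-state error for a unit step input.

0

The open loop C(s)G(s) has a pole at the origin (type 1), so the static position error constant is infinite and e_ss = 1/(1+∞) = 0.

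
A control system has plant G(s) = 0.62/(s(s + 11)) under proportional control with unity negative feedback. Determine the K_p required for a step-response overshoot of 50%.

K_p = 1050

From %OS = 100·exp(−πζ/√(1−ζ²)) = 50%, ζ = −ln(0.5)/√(π²+ln²(0.5)) = 0.2155.
Characteristic equation s² + 11s + 0.62K_p = 0 gives ζ = 11/(2√(0.62K_p)).
Setting ζ = 0.2155: √(0.62K_p) = 11/(2·0.2155) = 25.53, so K_p = 651.7/0.62 = 1050.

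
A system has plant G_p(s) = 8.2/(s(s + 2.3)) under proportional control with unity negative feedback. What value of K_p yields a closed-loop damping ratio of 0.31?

K_p = 1.68

Closed-loop characteristic equation: s² + 2.3s + K_p·8.2 = 0.
So ω_n = √(8.2K_p) and 2ζω_n = 2.3, giving ζ = 2.3/(2√(8.2K_p)).
Setting ζ = 0.31: √(8.2K_p) = 2.3/(2·0.31) = 3.71, so K_p = 13.76/8.2 = 1.68.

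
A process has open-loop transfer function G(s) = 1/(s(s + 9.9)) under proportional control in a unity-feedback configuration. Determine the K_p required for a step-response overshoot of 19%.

From %OS = 100·exp(−πζ/√(1−ζ²)) = 19%, ζ = −ln(0.19)/√(π²+ln²(0.19)) = 0.4673.
Characteristic equation s² + 9.9s + 1K_p = 0 gives ζ = 9.9/(2√(1K_p)).
Setting ζ = 0.4673: √(1K_p) = 9.9/(2·0.4673) = 10.59, so K_p = 112.2/1 = 112.

K_p = 112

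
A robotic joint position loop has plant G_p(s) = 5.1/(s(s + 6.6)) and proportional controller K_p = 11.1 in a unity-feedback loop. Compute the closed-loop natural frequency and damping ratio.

With unity feedback the closed-loop characteristic equation is s² + 6.6s + 11.1·5.1 = s² + 6.6s + 56.61 = 0.
Matching s² + 2ζω_n s + ω_n²: ω_n = √56.61 = 7.524 rad/s and 2ζω_n = 6.6, so ζ = 6.6/(2·7.524) = 0.439.

ω_n = 7.52 rad/s, ζ = 0.439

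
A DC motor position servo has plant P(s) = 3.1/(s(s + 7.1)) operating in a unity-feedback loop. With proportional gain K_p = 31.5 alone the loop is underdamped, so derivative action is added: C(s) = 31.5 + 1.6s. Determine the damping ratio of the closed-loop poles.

Forward path: (31.5 + 1.6s)·3.1/(s(s+7.1)). The closed-loop characteristic equation is s² + (7.1 + 3.1·1.6)s + 3.1·31.5 = 0.
That is s² + 12.06s + 97.65 = 0, so ω_n = 9.882 rad/s and ζ = 12.06/(2·9.882) = 0.6102.

ζ = 0.61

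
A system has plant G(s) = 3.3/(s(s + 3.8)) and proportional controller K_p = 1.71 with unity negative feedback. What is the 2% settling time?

The closed-loop denominator s² + 3.8s + 5.643 gives ω_n = √5.643 = 2.375 and ζ = 3.8/(2ω_n) = 0.7998.
2% settling time T_s ≈ 4/(ζω_n) = 4/1.9 = 2.11 s.

T_s ≈ 2.11 s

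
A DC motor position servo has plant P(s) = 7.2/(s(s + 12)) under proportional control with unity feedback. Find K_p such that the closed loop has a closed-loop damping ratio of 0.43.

Closed-loop characteristic equation: s² + 12s + K_p·7.2 = 0.
So ω_n = √(7.2K_p) and 2ζω_n = 12, giving ζ = 12/(2√(7.2K_p)).
Setting ζ = 0.43: √(7.2K_p) = 12/(2·0.43) = 13.95, so K_p = 194.7/7.2 = 27.

K_p = 27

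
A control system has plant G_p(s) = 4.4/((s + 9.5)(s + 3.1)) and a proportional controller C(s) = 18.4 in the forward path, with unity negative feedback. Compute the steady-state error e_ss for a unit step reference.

0.267

The loop is type 0. Static position error constant K_pos = C(0)·G_p(0) = 18.4·0.1494 = 2.749.
Steady-state error to a unit step: e_ss = 1/(1+K_pos) = 1/3.749 = 0.267.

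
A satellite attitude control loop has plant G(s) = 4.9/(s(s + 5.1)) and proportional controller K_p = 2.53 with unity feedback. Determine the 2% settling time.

T_s ≈ 1.57 s

From 1 + K_pG(s) = 0: s² + 5.1s + 12.4 = 0 ⇒ ω_n = 3.521, ζ = 0.7242.
2% settling time T_s ≈ 4/(ζω_n) = 4/2.55 = 1.57 s.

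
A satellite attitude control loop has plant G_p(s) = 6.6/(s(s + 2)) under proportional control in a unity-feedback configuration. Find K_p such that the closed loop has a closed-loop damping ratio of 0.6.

Closed-loop characteristic equation: s² + 2s + K_p·6.6 = 0.
So ω_n = √(6.6K_p) and 2ζω_n = 2, giving ζ = 2/(2√(6.6K_p)).
Setting ζ = 0.6: √(6.6K_p) = 2/(2·0.6) = 1.667, so K_p = 2.778/6.6 = 0.421.

K_p = 0.421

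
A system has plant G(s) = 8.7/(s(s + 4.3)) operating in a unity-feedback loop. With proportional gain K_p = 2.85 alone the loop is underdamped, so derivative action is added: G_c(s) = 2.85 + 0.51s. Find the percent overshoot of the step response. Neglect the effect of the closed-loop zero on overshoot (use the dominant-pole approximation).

Forward path: (2.85 + 0.51s)·8.7/(s(s+4.3)). The closed-loop characteristic equation is s² + (4.3 + 8.7·0.51)s + 8.7·2.85 = 0.
That is s² + 8.737s + 24.79 = 0, so ω_n = 4.979 rad/s and ζ = 8.737/(2·4.979) = 0.8773.
%OS = 100·exp(−πζ/√(1−ζ²)) = 0.321%.

0.321%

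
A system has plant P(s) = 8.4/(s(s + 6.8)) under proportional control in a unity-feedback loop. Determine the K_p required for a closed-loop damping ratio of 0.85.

K_p = 1.9

Closed-loop characteristic equation: s² + 6.8s + K_p·8.4 = 0.
So ω_n = √(8.4K_p) and 2ζω_n = 6.8, giving ζ = 6.8/(2√(8.4K_p)).
Setting ζ = 0.85: √(8.4K_p) = 6.8/(2·0.85) = 4, so K_p = 16/8.4 = 1.9.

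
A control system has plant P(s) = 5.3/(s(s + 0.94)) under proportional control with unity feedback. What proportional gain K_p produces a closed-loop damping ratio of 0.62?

Closed-loop characteristic equation: s² + 0.94s + K_p·5.3 = 0.
So ω_n = √(5.3K_p) and 2ζω_n = 0.94, giving ζ = 0.94/(2√(5.3K_p)).
Setting ζ = 0.62: √(5.3K_p) = 0.94/(2·0.62) = 0.7581, so K_p = 0.5747/5.3 = 0.108.

K_p = 0.108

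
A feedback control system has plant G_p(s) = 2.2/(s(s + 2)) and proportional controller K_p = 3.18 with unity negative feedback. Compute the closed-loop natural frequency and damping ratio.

With unity feedback the closed-loop characteristic equation is s² + 2s + 3.18·2.2 = s² + 2s + 6.996 = 0.
So ω_n² = 6.996 ⇒ ω_n = 2.645 rad/s, and ζ = 2/(2ω_n) = 0.378.

ω_n = 2.64 rad/s, ζ = 0.378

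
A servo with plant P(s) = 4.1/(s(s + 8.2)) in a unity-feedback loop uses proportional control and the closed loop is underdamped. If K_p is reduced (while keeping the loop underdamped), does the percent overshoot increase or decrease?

ζ = 8.2/(2√(4.1K_p)) rises as K_p falls; higher damping means less overshoot.

decrease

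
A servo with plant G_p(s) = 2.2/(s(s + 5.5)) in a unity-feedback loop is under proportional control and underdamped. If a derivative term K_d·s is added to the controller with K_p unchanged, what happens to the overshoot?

decrease

The derivative term adds K·K_d to the s-coefficient of the characteristic equation, raising 2ζω_n while ω_n is unchanged; ζ increases, so overshoot decreases.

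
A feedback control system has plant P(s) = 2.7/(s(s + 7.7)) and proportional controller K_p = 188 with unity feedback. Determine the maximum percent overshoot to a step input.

From 1 + K_pP(s) = 0: s² + 7.7s + 507.6 = 0 ⇒ ω_n = 22.53, ζ = 0.1709.
%OS = 100·exp(−πζ/√(1−ζ²)) = 100·exp(−π·0.1709/√0.9708) = 58%.

58%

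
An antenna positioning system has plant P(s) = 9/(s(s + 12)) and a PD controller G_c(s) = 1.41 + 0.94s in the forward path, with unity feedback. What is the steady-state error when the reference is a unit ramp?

The loop has one pole at the origin (type 1). Velocity error constant K_v = lim_{s→0} s·G_c(s)P(s) = 1.41·9/12 = 1.057.
Steady-state error to a unit ramp: e_ss = 1/K_v = 0.946.

0.946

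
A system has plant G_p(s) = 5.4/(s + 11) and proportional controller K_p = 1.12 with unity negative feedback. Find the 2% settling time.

Closed-loop transfer function: T(s) = K_p·G_p(s)/(1 + K_p·G_p(s)) = 6.048/(s + 11 + 6.048) = 6.048/(s + 17.05).
Time constant τ = 1/17.05 = 0.05866 s, so the 2% settling time is about 4τ = 0.235 s.

T_s ≈ 0.235 s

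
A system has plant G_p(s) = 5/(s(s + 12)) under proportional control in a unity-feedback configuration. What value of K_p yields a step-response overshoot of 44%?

K_p = 113

From %OS = 100·exp(−πζ/√(1−ζ²)) = 44%, ζ = −ln(0.44)/√(π²+ln²(0.44)) = 0.2528.
Characteristic equation s² + 12s + 5K_p = 0 gives ζ = 12/(2√(5K_p)).
Setting ζ = 0.2528: √(5K_p) = 12/(2·0.2528) = 23.73, so K_p = 563.2/5 = 113.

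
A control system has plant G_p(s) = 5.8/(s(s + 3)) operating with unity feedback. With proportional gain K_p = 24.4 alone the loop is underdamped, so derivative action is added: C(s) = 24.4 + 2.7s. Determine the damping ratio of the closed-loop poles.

Forward path: (24.4 + 2.7s)·5.8/(s(s+3)). The closed-loop characteristic equation is s² + (3 + 5.8·2.7)s + 5.8·24.4 = 0.
That is s² + 18.66s + 141.5 = 0, so ω_n = 11.9 rad/s and ζ = 18.66/(2·11.9) = 0.7843.

ζ = 0.784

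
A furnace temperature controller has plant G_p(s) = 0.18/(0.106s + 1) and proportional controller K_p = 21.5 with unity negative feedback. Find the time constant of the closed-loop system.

Closed loop: T(s) = K_p·G_p/(1+K_p·G_p) = 3.87/(0.106s + 1 + 3.87), with pole at s = −(1 + 3.87)/0.106 = −45.94.
Closed-loop time constant τ = 1/45.94 = 0.0218 s.

τ = 0.0218 s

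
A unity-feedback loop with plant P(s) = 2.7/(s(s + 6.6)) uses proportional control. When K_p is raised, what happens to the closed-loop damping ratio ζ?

ζ = 6.6/(2√(2.7K_p)); increasing K_p raises the denominator, so ζ falls.

decrease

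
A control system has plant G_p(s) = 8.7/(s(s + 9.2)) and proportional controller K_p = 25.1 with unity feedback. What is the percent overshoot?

35.7%

The closed-loop denominator s² + 9.2s + 218.4 gives ω_n = √218.4 = 14.78 and ζ = 9.2/(2ω_n) = 0.3113.
%OS = 100·exp(−πζ/√(1−ζ²)) = 100·exp(−π·0.3113/√0.9031) = 35.7%.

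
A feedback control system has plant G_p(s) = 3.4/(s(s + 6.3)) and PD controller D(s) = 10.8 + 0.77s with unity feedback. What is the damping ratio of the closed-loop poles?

Forward path: (10.8 + 0.77s)·3.4/(s(s+6.3)). The closed-loop characteristic equation is s² + (6.3 + 3.4·0.77)s + 3.4·10.8 = 0.
That is s² + 8.918s + 36.72 = 0, so ω_n = 6.06 rad/s and ζ = 8.918/(2·6.06) = 0.7358.

ζ = 0.736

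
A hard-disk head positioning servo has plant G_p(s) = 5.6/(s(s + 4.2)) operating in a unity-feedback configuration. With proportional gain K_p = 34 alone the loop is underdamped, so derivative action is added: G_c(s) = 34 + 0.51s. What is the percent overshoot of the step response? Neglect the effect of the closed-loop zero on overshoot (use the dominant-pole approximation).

43.6%

Forward path: (34 + 0.51s)·5.6/(s(s+4.2)). The closed-loop characteristic equation is s² + (4.2 + 5.6·0.51)s + 5.6·34 = 0.
That is s² + 7.056s + 190.4 = 0, so ω_n = 13.8 rad/s and ζ = 7.056/(2·13.8) = 0.2557.
%OS = 100·exp(−πζ/√(1−ζ²)) = 43.6%.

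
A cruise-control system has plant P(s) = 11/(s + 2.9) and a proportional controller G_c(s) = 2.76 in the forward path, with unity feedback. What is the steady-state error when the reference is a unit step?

0.0872

The loop is type 0. Static position error constant K_pos = G_c(0)·P(0) = 2.76·3.793 = 10.47.
Steady-state error to a unit step: e_ss = 1/(1+K_pos) = 1/11.47 = 0.0872.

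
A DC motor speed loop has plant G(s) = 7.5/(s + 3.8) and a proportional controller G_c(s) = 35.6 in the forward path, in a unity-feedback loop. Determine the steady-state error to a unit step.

0.014

The loop is type 0. Static position error constant K_pos = G_c(0)·G(0) = 35.6·1.974 = 70.26.
Steady-state error to a unit step: e_ss = 1/(1+K_pos) = 1/71.26 = 0.014.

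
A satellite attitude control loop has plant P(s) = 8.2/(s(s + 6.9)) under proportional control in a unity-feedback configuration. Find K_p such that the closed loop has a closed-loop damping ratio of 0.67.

Closed-loop characteristic equation: s² + 6.9s + K_p·8.2 = 0.
So ω_n = √(8.2K_p) and 2ζω_n = 6.9, giving ζ = 6.9/(2√(8.2K_p)).
Setting ζ = 0.67: √(8.2K_p) = 6.9/(2·0.67) = 5.149, so K_p = 26.51/8.2 = 3.23.

K_p = 3.23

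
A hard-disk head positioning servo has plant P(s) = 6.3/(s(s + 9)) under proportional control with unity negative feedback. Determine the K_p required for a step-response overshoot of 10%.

K_p = 9.2

From %OS = 100·exp(−πζ/√(1−ζ²)) = 10%, ζ = −ln(0.1)/√(π²+ln²(0.1)) = 0.5912.
Characteristic equation s² + 9s + 6.3K_p = 0 gives ζ = 9/(2√(6.3K_p)).
Setting ζ = 0.5912: √(6.3K_p) = 9/(2·0.5912) = 7.612, so K_p = 57.95/6.3 = 9.2.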